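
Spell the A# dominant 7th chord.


Let's work it out.
Dominant 7th chord = root + major 3rd + perfect 5th + minor 7th
Seventh chords stack in thirds, so the letter names are A-C-E-G
Root: A#
Major 3rd above A#: C##
Perfect 5th above A#: E#
Minor 7th above A#: G#
Chord = A# C## E# G#


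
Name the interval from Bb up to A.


Solution.
Letter names: B → A spans 7 letter names → a 7th
Semitones: Bb → A = 11 half-steps
A 7th of 11 semitones is a major 7th
= major 7th


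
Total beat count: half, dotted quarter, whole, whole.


Reasoning:
Beat values:
  half = 2 beats
  dotted quarter = 1.5 beats
  whole = 4 beats
  whole = 4 beats
Sum = 2 + 1.5 + 4 + 4
= 11.5 beats


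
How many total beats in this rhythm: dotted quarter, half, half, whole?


Reasoning:
Beat values:
  dotted quarter = 1.5 beats
  half = 2 beats
  half = 2 beats
  whole = 4 beats
Sum = 1.5 + 2 + 2 + 4
= 9.5 beats


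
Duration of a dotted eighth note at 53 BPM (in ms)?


One quarter-note beat = 60000 / BPM = 60000 / 53 ms
Dotted eighth note = 3/4 × quarter note
Duration = 3/4 × 60000 / 53 = 45000 / 53
= 849.1 ms


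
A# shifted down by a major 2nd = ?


Solution.
major 2nd: 2 letter names, 2 semitones
Letter: A - 1 → G
Pitch: A# - 2 semitones, spelled as a G → G#
= G#


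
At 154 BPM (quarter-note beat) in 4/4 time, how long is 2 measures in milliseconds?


Quarter-note beat duration = 60000 / 154 ms
Beats per measure (4/4) = 4
One measure = 4 × 60000 / 154 = 240000 / 154 ms
2 measures = 2 × 240000 / 154 = 480000 / 154
= 3116.9 ms


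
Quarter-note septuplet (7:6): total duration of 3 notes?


Septuplet: 7 notes occupy the space of 6 quarter notes
Space = 6 × 1 = 6 beats
Each septuplet note = 6 / 7 = 6/7 beats
3 notes = 3 × 6/7 = 18/7
= 18/7 beats


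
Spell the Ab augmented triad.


Let's work it out.
Augmented triad = root + major 3rd (4 semitones) + augmented 5th (8 semitones)
A triad on Ab stacks thirds, so the chord tones use letter names A-C-E
Root: Ab
Major 3rd above Ab: C
Augmented 5th above Ab: E
Chord = Ab C E


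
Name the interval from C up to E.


Step by step:
Letter names: C → E spans 3 letter names → a 3rd
Semitones: C → E = 4 half-steps
A 3rd of 4 semitones is a major 3rd
= major 3rd


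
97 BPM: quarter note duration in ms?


Let's work it out.
One quarter-note beat = 60000 / BPM = 60000 / 97 ms
Duration = 60000 / 97
= 618.6 ms


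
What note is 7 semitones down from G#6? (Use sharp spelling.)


Working:
G#6: chromatic position 8 in octave 6 → absolute = 6×12 + 8 = 80
Transpose down 7: 80 - 7 = 73
73 = 6×12 + 1 → C# in octave 6
Result = C#6


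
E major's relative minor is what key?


Step by step:
The relative minor shares the major's key signature and starts on its 6th degree
6th degree = a major 6th above the tonic; a major 6th above E is C#
→ relative minor of E major is C# minor
= C# minor


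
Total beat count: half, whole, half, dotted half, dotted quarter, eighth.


Working:
Beat values:
  half = 2 beats
  whole = 4 beats
  half = 2 beats
  dotted half = 3 beats
  dotted quarter = 1.5 beats
  eighth = 0.5 beats
Sum = 2 + 4 + 2 + 3 + 1.5 + 0.5
= 13 beats


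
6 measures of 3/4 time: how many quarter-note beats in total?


Reasoning:
Time signature 3/4: the bottom number 4 means the quarter note gets one count
The top number 3 means 3 quarter-note beats per measure
Total = 3 × 6 measures
= 18 quarter-note beats


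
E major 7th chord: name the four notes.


Solution.
Major 7th chord = root + major 3rd + perfect 5th + major 7th
Seventh chords stack in thirds, so the letter names are E-G-B-D
Root: E
Major 3rd above E: G#
Perfect 5th above E: B
Major 7th above E: D#
Chord = E G# B D#


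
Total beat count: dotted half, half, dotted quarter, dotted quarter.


Solution.
Beat values:
  dotted half = 3 beats
  half = 2 beats
  dotted quarter = 1.5 beats
  dotted quarter = 1.5 beats
Sum = 3 + 2 + 1.5 + 1.5
= 8 beats


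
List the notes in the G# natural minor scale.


Step by step:
Natural minor scale pattern: W-H-W-W-H-W-W (2-1-2-2-1-2-2 semitones)
Starting from G#:
  G# + 2 semitones → A#
  A# + 1 semitone → B
  B + 2 semitones → C#
  C# + 2 semitones → D#
  D# + 1 semitone → E
  E + 2 semitones → F#
  F# + 2 semitones → G#
Scale = G# A# B C# D# E F#


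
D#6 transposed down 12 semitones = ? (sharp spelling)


D#6: chromatic position 3 in octave 6 → absolute = 6×12 + 3 = 75
Transpose down 12: 75 - 12 = 63
63 = 5×12 + 3 → D# in octave 5
Result = D#5


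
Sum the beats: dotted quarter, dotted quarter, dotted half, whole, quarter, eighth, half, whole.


Reasoning:
Beat values:
  dotted quarter = 1.5 beats
  dotted quarter = 1.5 beats
  dotted half = 3 beats
  whole = 4 beats
  quarter = 1 beat
  eighth = 0.5 beats
  half = 2 beats
  whole = 4 beats
Sum = 1.5 + 1.5 + 3 + 4 + 1 + 0.5 + 2 + 4
= 17.5 beats


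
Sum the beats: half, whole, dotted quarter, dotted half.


Beat values:
  half = 2 beats
  whole = 4 beats
  dotted quarter = 1.5 beats
  dotted half = 3 beats
Sum = 2 + 4 + 1.5 + 3
= 10.5 beats


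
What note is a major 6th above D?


Solution.
A 6th spans 6 letter names, so from D we land on B
A major 6th = 9 semitones above D
Spell B at that pitch: B
= B


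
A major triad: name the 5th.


Major triad = root + major 3rd (4 semitones) + perfect 5th (7 semitones)
A triad on A stacks thirds, so the chord tones use letter names A-C-E
Root: A
Major 3rd above A: C#
Perfect 5th above A: E
The 5th = E


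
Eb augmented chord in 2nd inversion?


Reasoning:
Root position: Eb G B
2nd inversion: move root and 3rd up an octave
Bass note: B
Notes (bottom to top) = B Eb G


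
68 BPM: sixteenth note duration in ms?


Reasoning:
One quarter-note beat = 60000 / BPM = 60000 / 68 ms
Sixteenth note = 1/4 × quarter note
Duration = 1/4 × 60000 / 68 = 15000 / 68
= 220.6 ms


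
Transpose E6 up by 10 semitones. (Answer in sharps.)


Let's work it out.
E6: chromatic position 4 in octave 6 → absolute = 6×12 + 4 = 76
Transpose up 10: 76 + 10 = 86
86 = 7×12 + 2 → D in octave 7
Result = D7


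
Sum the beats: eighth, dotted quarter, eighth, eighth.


Beat values:
  eighth = 0.5 beats
  dotted quarter = 1.5 beats
  eighth = 0.5 beats
  eighth = 0.5 beats
Sum = 0.5 + 1.5 + 0.5 + 0.5
= 3 beats


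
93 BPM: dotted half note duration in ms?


One quarter-note beat = 60000 / BPM = 60000 / 93 ms
Dotted half note = 3 × quarter note
Duration = 3 × 60000 / 93 = 180000 / 93
= 1935.5 ms


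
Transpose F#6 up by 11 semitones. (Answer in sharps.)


Working:
F#6: chromatic position 6 in octave 6 → absolute = 6×12 + 6 = 78
Transpose up 11: 78 + 11 = 89
89 = 7×12 + 5 → F in octave 7
Result = F7


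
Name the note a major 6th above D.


Solution.
A 6th spans 6 letter names, so from D we land on B
A major 6th = 9 semitones above D
Spell B at that pitch: B
= B


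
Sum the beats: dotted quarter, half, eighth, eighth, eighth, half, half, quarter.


Let's work it out.
Beat values:
  dotted quarter = 1.5 beats
  half = 2 beats
  eighth = 0.5 beats
  eighth = 0.5 beats
  eighth = 0.5 beats
  half = 2 beats
  half = 2 beats
  quarter = 1 beat
Sum = 1.5 + 2 + 0.5 + 0.5 + 0.5 + 2 + 2 + 1
= 10 beats


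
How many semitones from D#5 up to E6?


Solution.
Absolute semitone position = octave×12 + chromatic position
D#5: 5×12 + 3 = 63
E6: 6×12 + 4 = 76
Difference = 76 - 63 = 13
= 13 semitones


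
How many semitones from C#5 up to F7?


Reasoning:
Absolute semitone position = octave×12 + chromatic position
C#5: 5×12 + 1 = 61
F7: 7×12 + 5 = 89
Difference = 89 - 61 = 28
= 28 semitones


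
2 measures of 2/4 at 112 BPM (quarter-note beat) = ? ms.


Quarter-note beat duration = 60000 / 112 ms
Beats per measure (2/4) = 2
One measure = 2 × 60000 / 112 = 120000 / 112 ms
2 measures = 2 × 120000 / 112 = 240000 / 112
= 2142.9 ms


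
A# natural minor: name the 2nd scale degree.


Step by step:
Natural minor scale pattern: W-H-W-W-H-W-W (2-1-2-2-1-2-2 semitones)
Starting from A#:
  A# + 2 semitones → B#
  B# + 1 semitone → C#
  C# + 2 semitones → D#
  D# + 2 semitones → E#
  E# + 1 semitone → F#
  F# + 2 semitones → G#
  G# + 2 semitones → A#
Scale: A# B# C# D# E# F# G#
Degree 2 = B#


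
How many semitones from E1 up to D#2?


Absolute semitone position = octave×12 + chromatic position
E1: 1×12 + 4 = 16
D#2: 2×12 + 3 = 27
Difference = 27 - 16 = 11
= 11 semitones


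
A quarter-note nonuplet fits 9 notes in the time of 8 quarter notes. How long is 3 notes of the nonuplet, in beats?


Let's work it out.
Nonuplet: 9 notes occupy the space of 8 quarter notes
Space = 8 × 1 = 8 beats
Each nonuplet note = 8 / 9 = 8/9 beats
3 notes = 3 × 8/9 = 8/3
= 8/3 beats


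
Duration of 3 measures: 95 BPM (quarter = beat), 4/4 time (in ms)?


Quarter-note beat duration = 60000 / 95 ms
Beats per measure (4/4) = 4
One measure = 4 × 60000 / 95 = 240000 / 95 ms
3 measures = 3 × 240000 / 95 = 720000 / 95
= 7578.9 ms


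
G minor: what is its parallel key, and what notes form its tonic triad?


Parallel keys share the same tonic but differ in mode
G minor → parallel is G major
Tonic triad of G major = G B D
= G major; triad = G B D


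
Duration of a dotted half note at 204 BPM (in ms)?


Let's work it out.
One quarter-note beat = 60000 / BPM = 60000 / 204 ms
Dotted half note = 3 × quarter note
Duration = 3 × 60000 / 204 = 180000 / 204
= 882.4 ms


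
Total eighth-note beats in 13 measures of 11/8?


Working:
Time signature 11/8: the bottom number 8 means the eighth note gets one count
The top number 11 means 11 eighth-note beats per measure
Total = 11 × 13 measures
= 143 eighth-note beats


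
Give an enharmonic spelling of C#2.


Step by step:
Enharmonic notes sound the same pitch but are spelled with different letter names
C# and Db name the same pitch class
= Db2


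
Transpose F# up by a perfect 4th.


Reasoning:
perfect 4th: 4 letter names, 5 semitones
Letter: F + 3 → B
Pitch: F# + 5 semitones, spelled as a B → B
= B


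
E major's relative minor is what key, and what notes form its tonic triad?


The relative minor shares the major's key signature and starts on its 6th degree
6th degree = a major 6th above the tonic; a major 6th above E is C#
→ relative minor of E major is C# minor
Tonic triad of C# minor = root + minor 3rd + perfect 5th = C# E G#
= C# minor; triad = C# E G#


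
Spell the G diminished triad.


Working:
Diminished triad = root + minor 3rd (3 semitones) + diminished 5th (6 semitones)
A triad on G stacks thirds, so the chord tones use letter names G-B-D
Root: G
Minor 3rd above G: Bb
Diminished 5th above G: Db
Chord = G Bb Db


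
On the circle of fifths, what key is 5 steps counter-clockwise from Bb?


Let's work it out.
Each counter-clockwise step moves down a perfect 5th (= up a perfect 4th)
From Bb: Bb → Eb → Ab → Db → F#/Gb → B
= B


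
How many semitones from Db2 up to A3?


Absolute semitone position = octave×12 + chromatic position
Db2: 2×12 + 1 = 25
A3: 3×12 + 9 = 45
Difference = 45 - 25 = 20
= 20 semitones


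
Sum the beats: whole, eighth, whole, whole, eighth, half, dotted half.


Beat values:
  whole = 4 beats
  eighth = 0.5 beats
  whole = 4 beats
  whole = 4 beats
  eighth = 0.5 beats
  half = 2 beats
  dotted half = 3 beats
Sum = 4 + 0.5 + 4 + 4 + 0.5 + 2 + 3
= 18 beats


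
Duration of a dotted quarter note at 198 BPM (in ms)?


Solution.
One quarter-note beat = 60000 / BPM = 60000 / 198 ms
Dotted quarter note = 3/2 × quarter note
Duration = 3/2 × 60000 / 198 = 90000 / 198
= 454.5 ms


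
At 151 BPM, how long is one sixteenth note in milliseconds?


One quarter-note beat = 60000 / BPM = 60000 / 151 ms
Sixteenth note = 1/4 × quarter note
Duration = 1/4 × 60000 / 151 = 15000 / 151
= 99.3 ms


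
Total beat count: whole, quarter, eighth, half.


Working:
Beat values:
  whole = 4 beats
  quarter = 1 beat
  eighth = 0.5 beats
  half = 2 beats
Sum = 4 + 1 + 0.5 + 2
= 7.5 beats


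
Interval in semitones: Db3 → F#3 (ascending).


Reasoning:
Absolute semitone position = octave×12 + chromatic position
Db3: 3×12 + 1 = 37
F#3: 3×12 + 6 = 42
Difference = 42 - 37 = 5
= 5 semitones


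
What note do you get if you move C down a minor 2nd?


Reasoning:
minor 2nd: 2 letter names, 1 semitones
Letter: C - 1 → B
Pitch: C - 1 semitones, spelled as a B → B
= B


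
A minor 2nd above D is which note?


Reasoning:
A 2nd spans 2 letter names, so from D we land on E
A minor 2nd = 1 semitone above D
Spell E at that pitch: Eb
= Eb


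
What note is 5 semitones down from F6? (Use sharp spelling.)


F6: chromatic position 5 in octave 6 → absolute = 6×12 + 5 = 77
Transpose down 5: 77 - 5 = 72
72 = 6×12 + 0 → C in octave 6
Result = C6


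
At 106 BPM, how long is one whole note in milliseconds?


Reasoning:
One quarter-note beat = 60000 / BPM = 60000 / 106 ms
Whole note = 4 × quarter note
Duration = 4 × 60000 / 106 = 240000 / 106
= 2264.2 ms


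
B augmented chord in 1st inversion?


Reasoning:
Root position: B D# F##
1st inversion: move root up an octave
Bass note: D#
Notes (bottom to top) = D# F## B


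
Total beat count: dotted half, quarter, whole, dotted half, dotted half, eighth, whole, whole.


Reasoning:
Beat values:
  dotted half = 3 beats
  quarter = 1 beat
  whole = 4 beats
  dotted half = 3 beats
  dotted half = 3 beats
  eighth = 0.5 beats
  whole = 4 beats
  whole = 4 beats
Sum = 3 + 1 + 4 + 3 + 3 + 0.5 + 4 + 4
= 22.5 beats


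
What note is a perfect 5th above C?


Solution.
A 5th spans 5 letter names, so from C we land on G
A perfect 5th = 7 semitones above C
Spell G at that pitch: G
= G


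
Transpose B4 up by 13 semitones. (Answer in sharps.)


Let's work it out.
B4: chromatic position 11 in octave 4 → absolute = 4×12 + 11 = 59
Transpose up 13: 59 + 13 = 72
72 = 6×12 + 0 → C in octave 6
Result = C6


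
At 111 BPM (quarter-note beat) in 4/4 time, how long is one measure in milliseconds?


Quarter-note beat duration = 60000 / 111 ms
Beats per measure (4/4) = 4
One measure = 4 × 60000 / 111 = 240000 / 111 ms
= 2162.2 ms


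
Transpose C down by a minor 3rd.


Step by step:
minor 3rd: 3 letter names, 3 semitones
Letter: C - 2 → A
Pitch: C - 3 semitones, spelled as an A → A
= A


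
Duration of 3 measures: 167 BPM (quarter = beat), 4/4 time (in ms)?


Reasoning:
Quarter-note beat duration = 60000 / 167 ms
Beats per measure (4/4) = 4
One measure = 4 × 60000 / 167 = 240000 / 167 ms
3 measures = 3 × 240000 / 167 = 720000 / 167
= 4311.4 ms


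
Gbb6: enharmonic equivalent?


Step by step:
Enharmonic notes sound the same pitch but are spelled with different letter names
Gbb and F name the same pitch class
= F6


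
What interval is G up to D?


Letter names: G → D spans 5 letter names → a 5th
Semitones: G → D = 7 half-steps
A 5th of 7 semitones is a perfect 5th
= perfect 5th


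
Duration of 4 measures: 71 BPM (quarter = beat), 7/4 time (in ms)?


Let's work it out.
Quarter-note beat duration = 60000 / 71 ms
Beats per measure (7/4) = 7
One measure = 7 × 60000 / 71 = 420000 / 71 ms
4 measures = 4 × 420000 / 71 = 1680000 / 71
= 23662.0 ms


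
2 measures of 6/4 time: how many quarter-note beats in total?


Working:
Time signature 6/4: the bottom number 4 means the quarter note gets one count
The top number 6 means 6 quarter-note beats per measure
Total = 6 × 2 measures
= 12 quarter-note beats


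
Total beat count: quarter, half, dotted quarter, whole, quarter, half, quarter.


Let's work it out.
Beat values:
  quarter = 1 beat
  half = 2 beats
  dotted quarter = 1.5 beats
  whole = 4 beats
  quarter = 1 beat
  half = 2 beats
  quarter = 1 beat
Sum = 1 + 2 + 1.5 + 4 + 1 + 2 + 1
= 12.5 beats


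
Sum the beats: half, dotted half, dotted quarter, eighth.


Step by step:
Beat values:
  half = 2 beats
  dotted half = 3 beats
  dotted quarter = 1.5 beats
  eighth = 0.5 beats
Sum = 2 + 3 + 1.5 + 0.5
= 7 beats


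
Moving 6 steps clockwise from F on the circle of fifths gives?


Working:
Each clockwise step on the circle of fifths moves up a perfect 5th
From F: F → C → G → D → A → E → B
= B


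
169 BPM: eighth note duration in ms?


Working:
One quarter-note beat = 60000 / BPM = 60000 / 169 ms
Eighth note = 1/2 × quarter note
Duration = 1/2 × 60000 / 169 = 30000 / 169
= 177.5 ms


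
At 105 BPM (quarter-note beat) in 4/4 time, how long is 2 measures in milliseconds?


Quarter-note beat duration = 60000 / 105 ms
Beats per measure (4/4) = 4
One measure = 4 × 60000 / 105 = 240000 / 105 ms
2 measures = 2 × 240000 / 105 = 480000 / 105
= 4571.4 ms


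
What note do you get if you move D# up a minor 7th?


Solution.
minor 7th: 7 letter names, 10 semitones
Letter: D + 6 → C
Pitch: D# + 10 semitones, spelled as a C → C#
= C#


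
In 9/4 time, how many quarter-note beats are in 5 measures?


Let's work it out.
Time signature 9/4: the bottom number 4 means the quarter note gets one count
The top number 9 means 9 quarter-note beats per measure
Total = 9 × 5 measures
= 45 quarter-note beats


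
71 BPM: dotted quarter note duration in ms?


One quarter-note beat = 60000 / BPM = 60000 / 71 ms
Dotted quarter note = 3/2 × quarter note
Duration = 3/2 × 60000 / 71 = 90000 / 71
= 1267.6 ms


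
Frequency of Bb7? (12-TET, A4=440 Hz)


Reasoning:
f = 440 × 2^(n/12) where n = semitones from A4
Bb7: 37 semitones from A4
f = 440 × 2^(37/12)
f = 3729.31 Hz


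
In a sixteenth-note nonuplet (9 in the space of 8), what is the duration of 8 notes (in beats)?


Step by step:
Nonuplet: 9 notes occupy the space of 8 sixteenth notes
Space = 8 × 1/4 = 2 beats
Each nonuplet note = 2 / 9 = 2/9 beats
8 notes = 8 × 2/9 = 16/9
= 16/9 beats


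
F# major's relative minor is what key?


Step by step:
The relative minor shares the major's key signature and starts on its 6th degree
6th degree = a major 6th above the tonic; a major 6th above F# is D#
→ relative minor of F# major is D# minor
= D# minor


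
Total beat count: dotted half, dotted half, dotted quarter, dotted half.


Beat values:
  dotted half = 3 beats
  dotted half = 3 beats
  dotted quarter = 1.5 beats
  dotted half = 3 beats
Sum = 3 + 3 + 1.5 + 3
= 10.5 beats


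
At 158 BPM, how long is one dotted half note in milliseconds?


Let's work it out.
One quarter-note beat = 60000 / BPM = 60000 / 158 ms
Dotted half note = 3 × quarter note
Duration = 3 × 60000 / 158 = 180000 / 158
= 1139.2 ms


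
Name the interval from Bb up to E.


Reasoning:
Letter names: B → E spans 4 letter names → a 4th
Semitones: Bb → E = 6 half-steps
A 4th of 6 semitones is an augmented 4th
= augmented 4th


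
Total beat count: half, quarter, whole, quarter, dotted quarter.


Let's work it out.
Beat values:
  half = 2 beats
  quarter = 1 beat
  whole = 4 beats
  quarter = 1 beat
  dotted quarter = 1.5 beats
Sum = 2 + 1 + 4 + 1 + 1.5
= 9.5 beats


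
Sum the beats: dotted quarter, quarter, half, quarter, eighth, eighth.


Beat values:
  dotted quarter = 1.5 beats
  quarter = 1 beat
  half = 2 beats
  quarter = 1 beat
  eighth = 0.5 beats
  eighth = 0.5 beats
Sum = 1.5 + 1 + 2 + 1 + 0.5 + 0.5
= 6.5 beats


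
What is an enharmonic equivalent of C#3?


Working:
Enharmonic notes sound the same pitch but are spelled with different letter names
C# and Db name the same pitch class
= Db3


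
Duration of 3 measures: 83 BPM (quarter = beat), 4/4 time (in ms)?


Working:
Quarter-note beat duration = 60000 / 83 ms
Beats per measure (4/4) = 4
One measure = 4 × 60000 / 83 = 240000 / 83 ms
3 measures = 3 × 240000 / 83 = 720000 / 83
= 8674.7 ms


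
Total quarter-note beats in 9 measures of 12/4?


Time signature 12/4: the bottom number 4 means the quarter note gets one count
The top number 12 means 12 quarter-note beats per measure
Total = 12 × 9 measures
= 108 quarter-note beats


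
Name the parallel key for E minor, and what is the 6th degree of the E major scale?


Let's work it out.
Parallel keys share the same tonic but differ in mode
E minor → parallel is E major
E major scale: E F# G# A B C# D#
= E major; 6th degree = C#


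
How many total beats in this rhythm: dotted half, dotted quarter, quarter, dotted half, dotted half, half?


Working:
Beat values:
  dotted half = 3 beats
  dotted quarter = 1.5 beats
  quarter = 1 beat
  dotted half = 3 beats
  dotted half = 3 beats
  half = 2 beats
Sum = 3 + 1.5 + 1 + 3 + 3 + 2
= 13.5 beats


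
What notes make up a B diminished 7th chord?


Let's work it out.
Diminished 7th chord = root + minor 3rd + diminished 5th + diminished 7th
Seventh chords stack in thirds, so the letter names are B-D-F-A
Root: B
Minor 3rd above B: D
Diminished 5th above B: F
Diminished 7th above B: Ab
Chord = B D F Ab


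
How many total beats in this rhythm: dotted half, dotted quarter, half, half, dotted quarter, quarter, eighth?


Beat values:
  dotted half = 3 beats
  dotted quarter = 1.5 beats
  half = 2 beats
  half = 2 beats
  dotted quarter = 1.5 beats
  quarter = 1 beat
  eighth = 0.5 beats
Sum = 3 + 1.5 + 2 + 2 + 1.5 + 1 + 0.5
= 11.5 beats


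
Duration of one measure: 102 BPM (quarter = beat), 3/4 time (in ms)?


Quarter-note beat duration = 60000 / 102 ms
Beats per measure (3/4) = 3
One measure = 3 × 60000 / 102 = 180000 / 102 ms
= 1764.7 ms


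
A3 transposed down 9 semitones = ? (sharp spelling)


Working:
A3: chromatic position 9 in octave 3 → absolute = 3×12 + 9 = 45
Transpose down 9: 45 - 9 = 36
36 = 3×12 + 0 → C in octave 3
Result = C3


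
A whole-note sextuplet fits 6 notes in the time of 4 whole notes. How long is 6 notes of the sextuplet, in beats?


Step by step:
Sextuplet: 6 notes occupy the space of 4 whole notes
Space = 4 × 4 = 16 beats
Each sextuplet note = 16 / 6 = 8/3 beats
6 notes = 6 × 8/3 = 16
= 16 beats


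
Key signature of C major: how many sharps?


Working:
Sharp major keys follow the circle of fifths: C(0), G(1), D(2), A(3), E(4), B(5), F#(6), C#(7)
C major has 0 sharps
= 0 sharps


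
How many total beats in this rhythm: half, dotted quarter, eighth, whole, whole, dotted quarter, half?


Working:
Beat values:
  half = 2 beats
  dotted quarter = 1.5 beats
  eighth = 0.5 beats
  whole = 4 beats
  whole = 4 beats
  dotted quarter = 1.5 beats
  half = 2 beats
Sum = 2 + 1.5 + 0.5 + 4 + 4 + 1.5 + 2
= 15.5 beats


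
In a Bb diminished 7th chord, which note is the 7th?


Step by step:
Diminished 7th chord = root + minor 3rd + diminished 5th + diminished 7th
Seventh chords stack in thirds, so the letter names are B-D-F-A
Root: Bb
Minor 3rd above Bb: Db
Diminished 5th above Bb: Fb
Diminished 7th above Bb: Abb
The 7th = Abb


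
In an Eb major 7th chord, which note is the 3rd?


Reasoning:
Major 7th chord = root + major 3rd + perfect 5th + major 7th
Seventh chords stack in thirds, so the letter names are E-G-B-D
Root: Eb
Major 3rd above Eb: G
Perfect 5th above Eb: Bb
Major 7th above Eb: D
The 3rd = G


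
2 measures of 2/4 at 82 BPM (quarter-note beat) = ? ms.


Solution.
Quarter-note beat duration = 60000 / 82 ms
Beats per measure (2/4) = 2
One measure = 2 × 60000 / 82 = 120000 / 82 ms
2 measures = 2 × 120000 / 82 = 240000 / 82
= 2926.8 ms


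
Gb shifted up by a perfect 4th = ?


Reasoning:
perfect 4th: 4 letter names, 5 semitones
Letter: G + 3 → C
Pitch: Gb + 5 semitones, spelled as a C → Cb
= Cb


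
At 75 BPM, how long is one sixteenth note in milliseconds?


Solution.
One quarter-note beat = 60000 / BPM = 60000 / 75 ms
Sixteenth note = 1/4 × quarter note
Duration = 1/4 × 60000 / 75 = 15000 / 75
= 200.0 ms


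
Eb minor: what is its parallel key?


Parallel keys share the same tonic but differ in mode
Eb minor → parallel is Eb major
= Eb major


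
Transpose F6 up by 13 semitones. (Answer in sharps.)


Let's work it out.
F6: chromatic position 5 in octave 6 → absolute = 6×12 + 5 = 77
Transpose up 13: 77 + 13 = 90
90 = 7×12 + 6 → F# in octave 7
Result = F#7


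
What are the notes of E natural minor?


Reasoning:
Natural minor scale pattern: W-H-W-W-H-W-W (2-1-2-2-1-2-2 semitones)
Starting from E:
  E + 2 semitones → F#
  F# + 1 semitone → G
  G + 2 semitones → A
  A + 2 semitones → B
  B + 1 semitone → C
  C + 2 semitones → D
  D + 2 semitones → E
Scale = E F# G A B C D


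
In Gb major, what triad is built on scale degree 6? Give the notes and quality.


Step by step:
Gb major scale: Gb Ab Bb Cb Db Eb F
Diatonic triad on degree 6 stacks scale notes 6, 1, 3: Eb Gb Bb
Eb→Gb = 3 semitones; Eb→Bb = 7 semitones → minor triad
= Eb Gb Bb (minor)


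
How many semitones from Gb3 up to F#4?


Solution.
Absolute semitone position = octave×12 + chromatic position
Gb3: 3×12 + 6 = 42
F#4: 4×12 + 6 = 54
Difference = 54 - 42 = 12
= 12 semitones


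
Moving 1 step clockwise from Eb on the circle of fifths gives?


Each clockwise step on the circle of fifths moves up a perfect 5th
From Eb: Eb → Bb
= Bb


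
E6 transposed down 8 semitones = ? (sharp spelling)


Step by step:
E6: chromatic position 4 in octave 6 → absolute = 6×12 + 4 = 76
Transpose down 8: 76 - 8 = 68
68 = 5×12 + 8 → G# in octave 5
Result = G#5


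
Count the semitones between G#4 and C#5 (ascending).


Reasoning:
Absolute semitone position = octave×12 + chromatic position
G#4: 4×12 + 8 = 56
C#5: 5×12 + 1 = 61
Difference = 61 - 56 = 5
= 5 semitones


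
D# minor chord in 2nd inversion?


Reasoning:
Root position: D# F# A#
2nd inversion: move root and 3rd up an octave
Bass note: A#
Notes (bottom to top) = A# D# F#


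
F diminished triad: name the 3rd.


Reasoning:
Diminished triad = root + minor 3rd (3 semitones) + diminished 5th (6 semitones)
A triad on F stacks thirds, so the chord tones use letter names F-A-C
Root: F
Minor 3rd above F: Ab
Diminished 5th above F: Cb
The 3rd = Ab


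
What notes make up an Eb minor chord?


Minor triad = root + minor 3rd (3 semitones) + perfect 5th (7 semitones)
A triad on Eb stacks thirds, so the chord tones use letter names E-G-B
Root: Eb
Minor 3rd above Eb: Gb
Perfect 5th above Eb: Bb
Chord = Eb Gb Bb


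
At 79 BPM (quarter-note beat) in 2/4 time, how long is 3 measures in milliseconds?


Reasoning:
Quarter-note beat duration = 60000 / 79 ms
Beats per measure (2/4) = 2
One measure = 2 × 60000 / 79 = 120000 / 79 ms
3 measures = 3 × 120000 / 79 = 360000 / 79
= 4557.0 ms


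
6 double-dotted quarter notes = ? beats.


Base quarter note = 1 beat
Dot 1 adds half the previous value: +1/2
Dot 2 adds half the previous value: +1/4
One double-dotted quarter = 1 + 1/2 + 1/4 = 7/4
6 of them = 6 × 7/4 = 21/2
= 21/2 beats


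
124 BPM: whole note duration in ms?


Working:
One quarter-note beat = 60000 / BPM = 60000 / 124 ms
Whole note = 4 × quarter note
Duration = 4 × 60000 / 124 = 240000 / 124
= 1935.5 ms


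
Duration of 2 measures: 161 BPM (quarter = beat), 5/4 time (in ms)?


Quarter-note beat duration = 60000 / 161 ms
Beats per measure (5/4) = 5
One measure = 5 × 60000 / 161 = 300000 / 161 ms
2 measures = 2 × 300000 / 161 = 600000 / 161
= 3726.7 ms


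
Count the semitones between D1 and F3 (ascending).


Absolute semitone position = octave×12 + chromatic position
D1: 1×12 + 2 = 14
F3: 3×12 + 5 = 41
Difference = 41 - 14 = 27
= 27 semitones


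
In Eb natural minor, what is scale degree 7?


Step by step:
Natural minor scale pattern: W-H-W-W-H-W-W (2-1-2-2-1-2-2 semitones)
Starting from Eb:
  Eb + 2 semitones → F
  F + 1 semitone → Gb
  Gb + 2 semitones → Ab
  Ab + 2 semitones → Bb
  Bb + 1 semitone → Cb
  Cb + 2 semitones → Db
  Db + 2 semitones → Eb
Scale: Eb F Gb Ab Bb Cb Db
Degree 7 = Db


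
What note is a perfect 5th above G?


Step by step:
A 5th spans 5 letter names, so from G we land on D
A perfect 5th = 7 semitones above G
Spell D at that pitch: D
= D


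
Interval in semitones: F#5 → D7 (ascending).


Reasoning:
Absolute semitone position = octave×12 + chromatic position
F#5: 5×12 + 6 = 66
D7: 7×12 + 2 = 86
Difference = 86 - 66 = 20
= 20 semitones


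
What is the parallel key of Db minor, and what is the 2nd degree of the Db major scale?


Let's work it out.
Parallel keys share the same tonic but differ in mode
Db minor → parallel is Db major
Db major scale: Db Eb F Gb Ab Bb C
= Db major; 2nd degree = Eb


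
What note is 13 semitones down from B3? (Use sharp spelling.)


Let's work it out.
B3: chromatic position 11 in octave 3 → absolute = 3×12 + 11 = 47
Transpose down 13: 47 - 13 = 34
34 = 2×12 + 10 → A# in octave 2
Result = A#2


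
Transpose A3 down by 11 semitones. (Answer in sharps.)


Step by step:
A3: chromatic position 9 in octave 3 → absolute = 3×12 + 9 = 45
Transpose down 11: 45 - 11 = 34
34 = 2×12 + 10 → A# in octave 2
Result = A#2


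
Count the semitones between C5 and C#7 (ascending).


Absolute semitone position = octave×12 + chromatic position
C5: 5×12 + 0 = 60
C#7: 7×12 + 1 = 85
Difference = 85 - 60 = 25
= 25 semitones


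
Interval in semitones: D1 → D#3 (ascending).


Reasoning:
Absolute semitone position = octave×12 + chromatic position
D1: 1×12 + 2 = 14
D#3: 3×12 + 3 = 39
Difference = 39 - 14 = 25
= 25 semitones


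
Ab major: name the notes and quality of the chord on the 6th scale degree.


Step by step:
Ab major scale: Ab Bb C Db Eb F G
Diatonic triad on degree 6 stacks scale notes 6, 1, 3: F Ab C
F→Ab = 3 semitones; F→C = 7 semitones → minor triad
= F Ab C (minor)


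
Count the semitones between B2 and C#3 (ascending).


Absolute semitone position = octave×12 + chromatic position
B2: 2×12 + 11 = 35
C#3: 3×12 + 1 = 37
Difference = 37 - 35 = 2
= 2 semitones


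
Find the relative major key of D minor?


Reasoning:
The relative major shares the key signature and is a minor 3rd above the minor tonic
A minor 3rd above D is F
→ relative major of D minor is F major
= F major


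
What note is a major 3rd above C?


A 3rd spans 3 letter names, so from C we land on E
A major 3rd = 4 semitones above C
Spell E at that pitch: E
= E


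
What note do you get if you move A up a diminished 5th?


Solution.
diminished 5th: 5 letter names, 6 semitones
Letter: A + 4 → E
Pitch: A + 6 semitones, spelled as an E → Eb
= Eb


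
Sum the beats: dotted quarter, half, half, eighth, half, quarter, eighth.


Beat values:
  dotted quarter = 1.5 beats
  half = 2 beats
  half = 2 beats
  eighth = 0.5 beats
  half = 2 beats
  quarter = 1 beat
  eighth = 0.5 beats
Sum = 1.5 + 2 + 2 + 0.5 + 2 + 1 + 0.5
= 9.5 beats


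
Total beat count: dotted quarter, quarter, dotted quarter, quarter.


Working:
Beat values:
  dotted quarter = 1.5 beats
  quarter = 1 beat
  dotted quarter = 1.5 beats
  quarter = 1 beat
Sum = 1.5 + 1 + 1.5 + 1
= 5 beats


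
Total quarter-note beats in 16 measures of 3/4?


Let's work it out.
Time signature 3/4: the bottom number 4 means the quarter note gets one count
The top number 3 means 3 quarter-note beats per measure
Total = 3 × 16 measures
= 48 quarter-note beats


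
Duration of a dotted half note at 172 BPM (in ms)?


One quarter-note beat = 60000 / BPM = 60000 / 172 ms
Dotted half note = 3 × quarter note
Duration = 3 × 60000 / 172 = 180000 / 172
= 1046.5 ms


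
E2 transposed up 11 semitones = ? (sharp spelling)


E2: chromatic position 4 in octave 2 → absolute = 2×12 + 4 = 28
Transpose up 11: 28 + 11 = 39
39 = 3×12 + 3 → D# in octave 3
Result = D#3


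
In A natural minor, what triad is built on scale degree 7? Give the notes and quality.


Solution.
A natural minor scale: A B C D E F G
Diatonic triad on degree 7 stacks scale notes 7, 2, 4: G B D
G→B = 4 semitones; G→D = 7 semitones → major triad
= G B D (major)


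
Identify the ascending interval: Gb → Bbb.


Let's work it out.
Letter names: G → B spans 3 letter names → a 3rd
Semitones: Gb → Bbb = 3 half-steps
A 3rd of 3 semitones is a minor 3rd
= minor 3rd


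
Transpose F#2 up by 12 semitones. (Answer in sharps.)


Step by step:
F#2: chromatic position 6 in octave 2 → absolute = 2×12 + 6 = 30
Transpose up 12: 30 + 12 = 42
42 = 3×12 + 6 → F# in octave 3
Result = F#3


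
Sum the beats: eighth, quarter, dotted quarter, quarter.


Solution.
Beat values:
  eighth = 0.5 beats
  quarter = 1 beat
  dotted quarter = 1.5 beats
  quarter = 1 beat
Sum = 0.5 + 1 + 1.5 + 1
= 4 beats


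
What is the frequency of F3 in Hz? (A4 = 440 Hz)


Working:
f = 440 × 2^(n/12) where n = semitones from A4
F3: -16 semitones from A4
f = 440 × 2^(-16/12)
f = 174.61 Hz


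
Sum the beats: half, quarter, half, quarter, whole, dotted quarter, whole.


Let's work it out.
Beat values:
  half = 2 beats
  quarter = 1 beat
  half = 2 beats
  quarter = 1 beat
  whole = 4 beats
  dotted quarter = 1.5 beats
  whole = 4 beats
Sum = 2 + 1 + 2 + 1 + 4 + 1.5 + 4
= 15.5 beats


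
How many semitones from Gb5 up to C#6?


Solution.
Absolute semitone position = octave×12 + chromatic position
Gb5: 5×12 + 6 = 66
C#6: 6×12 + 1 = 73
Difference = 73 - 66 = 7
= 7 semitones


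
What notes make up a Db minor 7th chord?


Step by step:
Minor 7th chord = root + minor 3rd + perfect 5th + minor 7th
Seventh chords stack in thirds, so the letter names are D-F-A-C
Root: Db
Minor 3rd above Db: Fb
Perfect 5th above Db: Ab
Minor 7th above Db: Cb
Chord = Db Fb Ab Cb


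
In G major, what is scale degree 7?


Major scale pattern: W-W-H-W-W-W-H (2-2-1-2-2-2-1 semitones)
Starting from G:
  G + 2 semitones → A
  A + 2 semitones → B
  B + 1 semitone → C
  C + 2 semitones → D
  D + 2 semitones → E
  E + 2 semitones → F#
  F# + 1 semitone → G
Scale: G A B C D E F#
Degree 7 = F#


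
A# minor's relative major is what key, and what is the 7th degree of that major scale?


The relative major shares the key signature and is a minor 3rd above the minor tonic
A minor 3rd above A# is C#
→ relative major of A# minor is C# major
C# major scale: C# D# E# F# G# A# B#
= C# major; 7th degree = B#


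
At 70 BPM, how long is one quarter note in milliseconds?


One quarter-note beat = 60000 / BPM = 60000 / 70 ms
Duration = 60000 / 70
= 857.1 ms


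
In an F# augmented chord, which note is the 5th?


Augmented triad = root + major 3rd (4 semitones) + augmented 5th (8 semitones)
A triad on F# stacks thirds, so the chord tones use letter names F-A-C
Root: F#
Major 3rd above F#: A#
Augmented 5th above F#: C##
The 5th = C##


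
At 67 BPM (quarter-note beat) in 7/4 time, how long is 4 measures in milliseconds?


Working:
Quarter-note beat duration = 60000 / 67 ms
Beats per measure (7/4) = 7
One measure = 7 × 60000 / 67 = 420000 / 67 ms
4 measures = 4 × 420000 / 67 = 1680000 / 67
= 25074.6 ms


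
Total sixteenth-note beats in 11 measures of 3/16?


Time signature 3/16: the bottom number 16 means the sixteenth note gets one count
The top number 3 means 3 sixteenth-note beats per measure
Total = 3 × 11 measures
= 33 sixteenth-note beats


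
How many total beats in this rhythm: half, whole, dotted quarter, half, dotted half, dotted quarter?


Solution.
Beat values:
  half = 2 beats
  whole = 4 beats
  dotted quarter = 1.5 beats
  half = 2 beats
  dotted half = 3 beats
  dotted quarter = 1.5 beats
Sum = 2 + 4 + 1.5 + 2 + 3 + 1.5
= 14 beats


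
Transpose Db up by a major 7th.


Working:
major 7th: 7 letter names, 11 semitones
Letter: D + 6 → C
Pitch: Db + 11 semitones, spelled as a C → C
= C


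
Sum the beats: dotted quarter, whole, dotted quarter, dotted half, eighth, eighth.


Working:
Beat values:
  dotted quarter = 1.5 beats
  whole = 4 beats
  dotted quarter = 1.5 beats
  dotted half = 3 beats
  eighth = 0.5 beats
  eighth = 0.5 beats
Sum = 1.5 + 4 + 1.5 + 3 + 0.5 + 0.5
= 11 beats


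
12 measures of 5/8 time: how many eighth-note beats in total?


Let's work it out.
Time signature 5/8: the bottom number 8 means the eighth note gets one count
The top number 5 means 5 eighth-note beats per measure
Total = 5 × 12 measures
= 60 eighth-note beats


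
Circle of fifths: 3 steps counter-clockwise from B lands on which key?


Working:
Each counter-clockwise step moves down a perfect 5th (= up a perfect 4th)
From B: B → E → A → D
= D


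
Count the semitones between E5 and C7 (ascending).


Absolute semitone position = octave×12 + chromatic position
E5: 5×12 + 4 = 64
C7: 7×12 + 0 = 84
Difference = 84 - 64 = 20
= 20 semitones


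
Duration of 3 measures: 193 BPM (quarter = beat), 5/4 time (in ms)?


Step by step:
Quarter-note beat duration = 60000 / 193 ms
Beats per measure (5/4) = 5
One measure = 5 × 60000 / 193 = 300000 / 193 ms
3 measures = 3 × 300000 / 193 = 900000 / 193
= 4663.2 ms


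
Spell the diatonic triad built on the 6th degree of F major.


Solution.
F major scale: F G A Bb C D E
Diatonic triad on degree 6 stacks scale notes 6, 1, 3: D F A
D→F = 3 semitones; D→A = 7 semitones → minor triad
= D F A (minor)


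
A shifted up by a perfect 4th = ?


Solution.
perfect 4th: 4 letter names, 5 semitones
Letter: A + 3 → D
Pitch: A + 5 semitones, spelled as a D → D
= D


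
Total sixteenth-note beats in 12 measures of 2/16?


Time signature 2/16: the bottom number 16 means the sixteenth note gets one count
The top number 2 means 2 sixteenth-note beats per measure
Total = 2 × 12 measures
= 24 sixteenth-note beats


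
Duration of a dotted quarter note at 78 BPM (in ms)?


One quarter-note beat = 60000 / BPM = 60000 / 78 ms
Dotted quarter note = 3/2 × quarter note
Duration = 3/2 × 60000 / 78 = 90000 / 78
= 1153.8 ms


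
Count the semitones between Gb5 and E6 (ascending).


Absolute semitone position = octave×12 + chromatic position
Gb5: 5×12 + 6 = 66
E6: 6×12 + 4 = 76
Difference = 76 - 66 = 10
= 10 semitones


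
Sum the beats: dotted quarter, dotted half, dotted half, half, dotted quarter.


Working:
Beat values:
  dotted quarter = 1.5 beats
  dotted half = 3 beats
  dotted half = 3 beats
  half = 2 beats
  dotted quarter = 1.5 beats
Sum = 1.5 + 3 + 3 + 2 + 1.5
= 11 beats


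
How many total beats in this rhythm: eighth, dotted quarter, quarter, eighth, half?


Let's work it out.
Beat values:
  eighth = 0.5 beats
  dotted quarter = 1.5 beats
  quarter = 1 beat
  eighth = 0.5 beats
  half = 2 beats
Sum = 0.5 + 1.5 + 1 + 0.5 + 2
= 5.5 beats


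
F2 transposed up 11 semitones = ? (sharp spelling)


Solution.
F2: chromatic position 5 in octave 2 → absolute = 2×12 + 5 = 29
Transpose up 11: 29 + 11 = 40
40 = 3×12 + 4 → E in octave 3
Result = E3


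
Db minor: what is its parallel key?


Let's work it out.
Parallel keys share the same tonic but differ in mode
Db minor → parallel is Db major
= Db major


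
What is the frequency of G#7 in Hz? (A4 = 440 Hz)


Working:
f = 440 × 2^(n/12) where n = semitones from A4
G#7: 35 semitones from A4
f = 440 × 2^(35/12)
f = 3322.44 Hz


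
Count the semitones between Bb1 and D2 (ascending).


Absolute semitone position = octave×12 + chromatic position
Bb1: 1×12 + 10 = 22
D2: 2×12 + 2 = 26
Difference = 26 - 22 = 4
= 4 semitones


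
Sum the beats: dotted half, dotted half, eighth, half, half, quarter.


Reasoning:
Beat values:
  dotted half = 3 beats
  dotted half = 3 beats
  eighth = 0.5 beats
  half = 2 beats
  half = 2 beats
  quarter = 1 beat
Sum = 3 + 3 + 0.5 + 2 + 2 + 1
= 11.5 beats
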